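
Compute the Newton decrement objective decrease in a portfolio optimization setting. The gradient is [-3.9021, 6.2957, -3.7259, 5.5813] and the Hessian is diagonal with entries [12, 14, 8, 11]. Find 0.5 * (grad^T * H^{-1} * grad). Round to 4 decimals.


Step 1: H is diagonal, so H^(-1) * g = [-0.3252, 0.4497, -0.4657, 0.5074].
Step 2: g^T H^(-1) g = sum_i g_i^2 / H_ii
  = (-3.9021)^2/12 + (6.2957)^2/14 + (-3.7259)^2/8 + (5.5813)^2/11
  = 1.2689 + 2.8311 + 1.7353 + 2.8319 = 8.6672
Step 3: Objective decrease = 0.5 * g^T H^(-1) g = 4.3336


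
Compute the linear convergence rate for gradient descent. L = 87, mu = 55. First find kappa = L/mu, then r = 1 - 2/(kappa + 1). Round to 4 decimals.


Step 1: Compute the condition number.
kappa = L/mu = 87/55 = 1.5818
Step 2: Compute the convergence rate.
r = 1 - 2/(kappa + 1) = 1 - 2*mu/(L + mu) = (L - mu)/(L + mu) = 32/142 = 0.2254


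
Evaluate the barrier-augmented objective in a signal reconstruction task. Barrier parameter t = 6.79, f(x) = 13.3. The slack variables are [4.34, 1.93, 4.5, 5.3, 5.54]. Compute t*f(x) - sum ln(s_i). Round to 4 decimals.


Step 1: Compute log-barrier.
ln values: [1.4679, 0.6575, 1.5041, 1.6677, 1.712]
phi = -(1.4679 + 0.6575 + 1.5041 + 1.6677 + 1.712) = -7.0092
Step 2: Compute augmented objective.
t*f(x) = 6.79*13.3 = 90.307
Total = 90.307 - 7.0092 = 83.2978


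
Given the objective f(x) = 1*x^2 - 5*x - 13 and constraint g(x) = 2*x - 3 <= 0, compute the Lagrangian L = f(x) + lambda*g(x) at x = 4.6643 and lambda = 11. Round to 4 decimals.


Step 1: Evaluate f(x).
f(4.6643) = 1*4.6643^2 - 5*4.6643 - 13 = -14.5658
Step 2: Evaluate g(x).
g(4.6643) = 2*4.6643 - 3 = 6.3286
Step 3: Compute Lagrangian.
L = -14.5658 + 11*6.3286 = 55.0488


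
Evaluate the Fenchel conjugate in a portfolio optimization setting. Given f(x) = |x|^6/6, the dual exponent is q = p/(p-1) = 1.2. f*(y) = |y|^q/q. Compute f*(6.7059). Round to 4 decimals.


The conjugate exponent q satisfies 1/p + 1/q = 1.
p = 6, so q = 6/(6 - 1) = 1.2
|y|^q = 6.7059^1.2 = 9.8118
f*(6.7059) = 9.8118 / 1.2 = 8.1765


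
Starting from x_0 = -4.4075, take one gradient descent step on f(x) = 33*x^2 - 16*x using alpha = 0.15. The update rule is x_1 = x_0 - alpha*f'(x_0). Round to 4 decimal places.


We compute the gradient at x_0 and apply the update.
f'(x) = 66*x - 16
f'(-4.4075) = 66*-4.4075 - 16 = -306.895
x_1 = -4.4075 - 0.15*-306.895 = 41.6268


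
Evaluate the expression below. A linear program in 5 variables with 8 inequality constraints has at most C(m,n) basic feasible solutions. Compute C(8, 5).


Each vertex corresponds to some choice of n active constraints out of m, so the number of vertices is at most C(m, n) = m! / (n!(m-n)!).
m = 8, n = 5
Numerator: 8 * 7 * 6 * 5 * 4
Denominator: 5! = 120
C(8, 5) = 56


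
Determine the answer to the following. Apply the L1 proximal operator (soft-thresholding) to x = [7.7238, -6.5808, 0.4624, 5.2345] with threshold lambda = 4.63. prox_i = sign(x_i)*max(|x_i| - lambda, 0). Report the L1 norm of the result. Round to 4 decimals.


Soft-thresholding with lambda = 4.63:
prox(7.7238) = sign(7.7238)*max(|7.7238| - 4.63, 0) = 3.0938
prox(-6.5808) = sign(-6.5808)*max(|-6.5808| - 4.63, 0) = -1.9508
prox(0.4624) = sign(0.4624)*max(|0.4624| - 4.63, 0) = 0.0
prox(5.2345) = sign(5.2345)*max(|5.2345| - 4.63, 0) = 0.6045
prox(x) = [3.0938, -1.9508, 0.0, 0.6045]
||prox(x)||_1 = 3.0938 + 1.9508 + 0.0 + 0.6045 = 5.6491


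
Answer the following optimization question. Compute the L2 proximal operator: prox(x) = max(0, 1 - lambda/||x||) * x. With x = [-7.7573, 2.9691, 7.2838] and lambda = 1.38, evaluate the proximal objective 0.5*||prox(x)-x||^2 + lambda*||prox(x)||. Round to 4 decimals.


Step 1: Compute ||x||.
||x|| = 11.0474
Step 2: Compute scaling factor.
scale = max(0, 1 - 1.38/11.0474) = 0.8751
Step 3: prox(x) = [-6.7883, 2.5982, 6.3739]
||prox(x)|| = 9.6674
Step 4: Proximal objective.
0.5*||prox-x||^2 = 0.9522
lambda*||prox|| = 13.341
Total = 14.2932


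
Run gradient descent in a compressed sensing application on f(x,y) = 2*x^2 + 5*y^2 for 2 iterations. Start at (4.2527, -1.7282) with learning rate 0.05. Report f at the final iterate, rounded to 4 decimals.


Gradient descent on f(x,y) = 2*x^2 + 5*y^2.
Starting point: (4.2527, -1.7282), alpha = 0.05
Step 1: grad_x = 2*2*4.2527 = 17.0108, grad_y = 2*5*-1.7282 = -17.282
  x_1 = 4.2527 - 0.05*17.0108 = 3.4022
  y_1 = -1.7282 - 0.05*-17.282 = -0.8641
Step 2: grad_x = 2*2*3.4022 = 13.6086, grad_y = 2*5*-0.8641 = -8.641
  x_2 = 3.4022 - 0.05*13.6086 = 2.7217
  y_2 = -0.8641 - 0.05*-8.641 = -0.4321
f(2.7217, -0.4321) = 2*2.7217^2 + 5*(-0.4321)^2 = 15.7489


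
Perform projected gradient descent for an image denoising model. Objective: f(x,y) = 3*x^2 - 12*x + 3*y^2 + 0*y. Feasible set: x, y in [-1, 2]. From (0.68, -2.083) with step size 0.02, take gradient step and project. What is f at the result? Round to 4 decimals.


Step 1: Compute gradient at (0.68, -2.083).
grad_x = 2*3*0.68 - 12 = -7.92
grad_y = 2*3*-2.083 + 0 = -12.498
Step 2: Gradient step.
x_raw = 0.68 - 0.02*-7.92 = 0.8384
y_raw = -2.083 - 0.02*-12.498 = -1.833
Step 3: Project onto [-1, 2].
x_proj = clip(0.8384) = 0.8384
y_proj = clip(-1.833) = -1.0
Step 4: Evaluate f.
f(0.8384, -1.0) = -4.9521


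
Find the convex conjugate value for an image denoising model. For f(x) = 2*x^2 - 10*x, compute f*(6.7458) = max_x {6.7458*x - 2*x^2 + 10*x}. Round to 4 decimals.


f*(y) = sup_x {y*x - a*x^2 - b*x} = sup_x {(y-b)*x - a*x^2}
FOC: (y - b) - 2a*x = 0 => x* = (y - b)/(2a)
x* = (6.7458 + 10)/(2*2) = 4.1865
f*(6.7458) = (y-b)^2/(4a) = (6.7458 + 10)^2/(4*2)
= 280.4218/8 = 35.0527


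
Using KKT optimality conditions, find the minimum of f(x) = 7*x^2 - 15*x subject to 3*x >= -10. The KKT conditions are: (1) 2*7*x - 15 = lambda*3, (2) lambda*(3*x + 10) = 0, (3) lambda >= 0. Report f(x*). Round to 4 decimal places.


Step 1: Try lambda = 0 (constraint inactive).
Stationarity: 2*7*x - 15 = 0
x* = 15/(2*7) = 15/14 = 1.0714 (rounded; the exact value 15/14 is used below)
Check constraint: 3*1.0714 = 3.2142 >= -10 -- satisfied.
Step 2: Compute optimal value.
f(x*) = 7*(15/14)^2 - 15*(15/14) = -8.0357


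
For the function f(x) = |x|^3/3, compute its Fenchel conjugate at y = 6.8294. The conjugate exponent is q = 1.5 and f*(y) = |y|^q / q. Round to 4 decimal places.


The conjugate exponent q satisfies 1/p + 1/q = 1.
p = 3, so q = 3/(3 - 1) = 1.5
|y|^q = 6.8294^1.5 = 17.8474
f*(6.8294) = 17.8474 / 1.5 = 11.8982


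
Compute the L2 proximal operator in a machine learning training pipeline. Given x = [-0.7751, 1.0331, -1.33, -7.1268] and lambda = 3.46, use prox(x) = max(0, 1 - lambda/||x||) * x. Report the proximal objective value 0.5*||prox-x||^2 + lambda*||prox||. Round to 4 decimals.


Step 1: Compute ||x||.
||x|| = 7.364
Step 2: Compute scaling factor.
scale = max(0, 1 - 3.46/7.364) = 0.5301
Step 3: prox(x) = [-0.4109, 0.5477, -0.7051, -3.7782]
||prox(x)|| = 3.904
Step 4: Proximal objective.
0.5*||prox-x||^2 = 5.9858
lambda*||prox|| = 13.5078
Total = 19.4936


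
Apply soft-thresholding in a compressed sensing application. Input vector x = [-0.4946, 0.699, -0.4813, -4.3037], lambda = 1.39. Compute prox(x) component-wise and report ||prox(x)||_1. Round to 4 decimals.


Soft-thresholding with lambda = 1.39:
prox(-0.4946) = sign(-0.4946)*max(|-0.4946| - 1.39, 0) = 0.0
prox(0.699) = sign(0.699)*max(|0.699| - 1.39, 0) = 0.0
prox(-0.4813) = sign(-0.4813)*max(|-0.4813| - 1.39, 0) = 0.0
prox(-4.3037) = sign(-4.3037)*max(|-4.3037| - 1.39, 0) = -2.9137
prox(x) = [0.0, 0.0, 0.0, -2.9137]
||prox(x)||_1 = 0.0 + 0.0 + 0.0 + 2.9137 = 2.9137


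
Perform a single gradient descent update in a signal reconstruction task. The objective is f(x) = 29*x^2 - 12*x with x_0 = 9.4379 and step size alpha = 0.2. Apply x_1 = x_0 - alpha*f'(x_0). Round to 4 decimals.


We compute the gradient at x_0 and apply the update.
f'(x) = 58*x - 12
f'(9.4379) = 58*9.4379 - 12 = 535.3982
x_1 = 9.4379 - 0.2*535.3982 = -97.6417


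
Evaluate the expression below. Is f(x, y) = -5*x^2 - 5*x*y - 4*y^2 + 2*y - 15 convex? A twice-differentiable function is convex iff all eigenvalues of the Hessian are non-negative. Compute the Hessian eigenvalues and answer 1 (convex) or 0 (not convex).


The Hessian of f(x,y) = -5*x^2 - 5*x*y - 4*y^2 + 2*y - 15 is:
H = [[-10, -5], [-5, -8]]
Trace = -10 - 8 = -18
Determinant = -10*-8 - (-5)^2 = 55
Discriminant = (-18)^2 - 4*55 = 104.0
Eigenvalues: lambda_1 = -14.099, lambda_2 = -3.901
The function is not convex.

0


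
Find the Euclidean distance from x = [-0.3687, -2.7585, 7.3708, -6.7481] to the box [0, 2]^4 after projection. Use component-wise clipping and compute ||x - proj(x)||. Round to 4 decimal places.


Project each component onto [0, 2].
clip(-0.3687) = 0.0, clip(-2.7585) = 0.0, clip(7.3708) = 2.0, clip(-6.7481) = 0.0
Projection = [0.0, 0.0, 2.0, 0.0]
Squared diffs: [0.1359, 7.6093, 28.8455, 45.5369]
Distance = sqrt(82.1276) = 9.0624


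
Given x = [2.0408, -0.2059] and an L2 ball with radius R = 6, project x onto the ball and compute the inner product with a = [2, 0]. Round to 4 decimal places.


Step 1: Compute ||x|| (intermediates to 6 decimals).
||x|| = sqrt(2.0408^2 + (-0.2059)^2) = 2.051161
Step 2: Project.
Since ||x|| <= R, proj = x (no scaling needed).
proj(x) = [2.0408, -0.2059]
Step 3: Dot product.
a^T * proj(x) = 2*2.0408 + 0*(-0.2059) = 4.0816


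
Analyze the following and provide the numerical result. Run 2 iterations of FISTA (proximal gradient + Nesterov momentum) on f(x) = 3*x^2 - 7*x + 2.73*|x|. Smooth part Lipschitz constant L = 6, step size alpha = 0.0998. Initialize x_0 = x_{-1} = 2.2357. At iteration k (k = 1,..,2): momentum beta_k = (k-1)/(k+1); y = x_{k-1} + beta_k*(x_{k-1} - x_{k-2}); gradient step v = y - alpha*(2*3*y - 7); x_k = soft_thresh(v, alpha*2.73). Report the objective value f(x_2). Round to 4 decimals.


FISTA on f(x) = 3*x^2 - 7*x + 2.73*|x|
L = 6, alpha = 0.0998
Iteration 1: beta = 0.0, y = 2.2357 + 0.0*(2.2357 - 2.2357) = 2.2357
  grad(y) = 6.4142, v = y - alpha*grad = 1.5956
  prox(v) = soft_thresh(1.5956, 0.2725) = 1.3231
Iteration 2: beta = 0.3333, y = 1.3231 + 0.3333*(1.3231 - 2.2357) = 1.0189
  grad(y) = -0.8865, v = y - alpha*grad = 1.1074
  prox(v) = soft_thresh(1.1074, 0.2725) = 0.8349
f(x_2) = 3*0.8349^2 - 7*0.8349 + 2.73*|0.8349| = -1.4738


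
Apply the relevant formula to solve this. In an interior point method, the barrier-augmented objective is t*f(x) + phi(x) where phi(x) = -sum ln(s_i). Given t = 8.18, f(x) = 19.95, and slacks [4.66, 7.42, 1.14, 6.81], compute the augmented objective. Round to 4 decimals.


Step 1: Compute log-barrier.
ln values: [1.539, 2.0042, 0.131, 1.9184]
phi = -(1.539 + 2.0042 + 0.131 + 1.9184) = -5.5926
Step 2: Compute augmented objective.
t*f(x) = 8.18*19.95 = 163.191
Total = 163.191 - 5.5926 = 157.5984


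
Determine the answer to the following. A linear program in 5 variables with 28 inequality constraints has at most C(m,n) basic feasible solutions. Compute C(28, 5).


Each vertex corresponds to some choice of n active constraints out of m, so the number of vertices is at most C(m, n) = m! / (n!(m-n)!).
m = 28, n = 5
Numerator: 28 * 27 * 26 * 25 * 24
Denominator: 5! = 120
C(28, 5) = 98280


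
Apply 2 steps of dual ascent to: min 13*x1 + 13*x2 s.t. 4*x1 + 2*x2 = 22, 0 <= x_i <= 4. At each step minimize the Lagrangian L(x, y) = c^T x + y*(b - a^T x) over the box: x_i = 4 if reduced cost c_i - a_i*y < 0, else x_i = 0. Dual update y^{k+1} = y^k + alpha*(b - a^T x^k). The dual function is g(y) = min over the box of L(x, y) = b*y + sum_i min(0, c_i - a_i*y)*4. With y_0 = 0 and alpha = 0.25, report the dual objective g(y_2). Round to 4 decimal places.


Dual ascent for LP: min 13*x1 + 13*x2, 4*x1 + 2*x2 = 22, 0 <= x_i <= 4
Step 1: y^k = 0.0, reduced costs: (13.0, 13.0)
  x^k = (0.0, 0.0), subgradient = b - a^T x = 22.0
  y^{k+1} = 0.0 + 0.25*22.0 = 5.5
Step 2: y^k = 5.5, reduced costs: (-9.0, 2.0)
  x^k = (4.0, 0.0), subgradient = b - a^T x = 6.0
  y^{k+1} = 5.5 + 0.25*6.0 = 7.0
Dual objective at y_2 = 7.0: reduced costs (-15.0, -1.0), box minimizer x = (4.0, 4.0)
g(y_2) = b*y + (c1 - a1*y)*x1 + (c2 - a2*y)*x2 = 22*7.0 + (-15.0)*4.0 + (-1.0)*4.0 = 154.0 - 60.0 - 4.0 = 90.0


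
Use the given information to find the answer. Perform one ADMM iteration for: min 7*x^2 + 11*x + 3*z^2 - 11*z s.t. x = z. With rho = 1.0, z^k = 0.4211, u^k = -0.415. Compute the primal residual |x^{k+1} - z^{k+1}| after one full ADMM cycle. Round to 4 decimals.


ADMM iteration with rho = 1.0, z^k = 0.4211, u^k = -0.415
Step 1: x-update.
Minimize 7*x^2 + 11*x + (1.0/2)*(x - 0.4211 - 0.415)^2
FOC: (2*7 + 1.0)*x = -11 + 1.0*(0.4211 + 0.415)
x^{k+1} = -0.6776
Step 2: z-update.
Minimize 3*z^2 - 11*z + (1.0/2)*(-0.6776 - z - 0.415)^2
FOC: (2*3 + 1.0)*z = 11 + 1.0*(-0.6776 - 0.415)
z^{k+1} = 1.4153
Step 3: u-update.
u^{k+1} = -0.415 - 0.6776 - 1.4153 = -2.5079
Step 4: Primal residual = |-0.6776 - 1.4153| = 2.0929


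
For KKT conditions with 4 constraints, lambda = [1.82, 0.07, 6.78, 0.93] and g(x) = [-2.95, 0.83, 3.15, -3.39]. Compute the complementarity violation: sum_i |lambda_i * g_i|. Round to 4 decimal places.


KKT complementary slackness check:
lambda_1 * g_1 = 1.82 * -2.95 = -5.369
lambda_2 * g_2 = 0.07 * 0.83 = 0.0581
lambda_3 * g_3 = 6.78 * 3.15 = 21.357
lambda_4 * g_4 = 0.93 * -3.39 = -3.1527
Total violation = 5.369 + 0.0581 + 21.357 + 3.1527 = 29.9368


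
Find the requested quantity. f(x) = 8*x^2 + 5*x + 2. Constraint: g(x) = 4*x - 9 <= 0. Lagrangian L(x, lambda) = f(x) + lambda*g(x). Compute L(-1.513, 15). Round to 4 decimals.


Step 1: Evaluate f(x).
f(-1.513) = 8*(-1.513)^2 + 5*(-1.513) + 2 = 12.7484
Step 2: Evaluate g(x).
g(-1.513) = 4*-1.513 - 9 = -15.052
Step 3: Compute Lagrangian.
L = 12.7484 + 15*-15.052 = -213.0316


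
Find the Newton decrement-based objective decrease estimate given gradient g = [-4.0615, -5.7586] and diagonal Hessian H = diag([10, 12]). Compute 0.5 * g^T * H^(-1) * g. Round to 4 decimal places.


Step 1: H is diagonal, so H^(-1) * g = [-0.4062, -0.4799].
Step 2: g^T H^(-1) g = sum_i g_i^2 / H_ii
  = (-4.0615)^2/10 + (-5.7586)^2/12
  = 1.6496 + 2.7635 = 4.413
Step 3: Objective decrease = 0.5 * g^T H^(-1) g = 2.2065


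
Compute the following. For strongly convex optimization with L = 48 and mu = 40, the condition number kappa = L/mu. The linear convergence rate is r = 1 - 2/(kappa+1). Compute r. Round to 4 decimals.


Step 1: Compute the condition number.
kappa = L/mu = 48/40 = 1.2
Step 2: Compute the convergence rate.
r = 1 - 2/(kappa + 1) = 1 - 2*mu/(L + mu) = (L - mu)/(L + mu) = 8/88 = 0.0909


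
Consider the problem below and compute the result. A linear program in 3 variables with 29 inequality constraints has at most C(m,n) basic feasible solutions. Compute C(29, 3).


Each vertex corresponds to some choice of n active constraints out of m, so the number of vertices is at most C(m, n) = m! / (n!(m-n)!).
m = 29, n = 3
Numerator: 29 * 28 * 27
Denominator: 3! = 6
C(29, 3) = 3654


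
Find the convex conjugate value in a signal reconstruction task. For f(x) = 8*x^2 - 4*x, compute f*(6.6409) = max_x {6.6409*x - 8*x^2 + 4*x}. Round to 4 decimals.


f*(y) = sup_x {y*x - a*x^2 - b*x} = sup_x {(y-b)*x - a*x^2}
FOC: (y - b) - 2a*x = 0 => x* = (y - b)/(2a)
x* = (6.6409 + 4)/(2*8) = 0.6651
f*(6.6409) = (y-b)^2/(4a) = (6.6409 + 4)^2/(4*8)
= 113.2288/32 = 3.5384


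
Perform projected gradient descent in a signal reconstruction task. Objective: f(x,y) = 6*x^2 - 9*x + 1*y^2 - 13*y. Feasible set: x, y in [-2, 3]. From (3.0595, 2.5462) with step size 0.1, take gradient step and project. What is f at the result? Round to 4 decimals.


Step 1: Compute gradient at (3.0595, 2.5462).
grad_x = 2*6*3.0595 - 9 = 27.714
grad_y = 2*1*2.5462 - 13 = -7.9076
Step 2: Gradient step.
x_raw = 3.0595 - 0.1*27.714 = 0.2881
y_raw = 2.5462 - 0.1*-7.9076 = 3.337
Step 3: Project onto [-2, 3].
x_proj = clip(0.2881) = 0.2881
y_proj = clip(3.337) = 3.0
Step 4: Evaluate f.
f(0.2881, 3.0) = -32.0949


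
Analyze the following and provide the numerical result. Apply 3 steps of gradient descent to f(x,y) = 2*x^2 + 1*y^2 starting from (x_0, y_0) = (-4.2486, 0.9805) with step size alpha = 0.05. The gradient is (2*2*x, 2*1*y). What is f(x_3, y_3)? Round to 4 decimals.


Gradient descent on f(x,y) = 2*x^2 + 1*y^2.
Starting point: (-4.2486, 0.9805), alpha = 0.05
Step 1: grad_x = 2*2*-4.2486 = -16.9944, grad_y = 2*1*0.9805 = 1.961
  x_1 = -4.2486 - 0.05*-16.9944 = -3.3989
  y_1 = 0.9805 - 0.05*1.961 = 0.8825
Step 2: grad_x = 2*2*-3.3989 = -13.5955, grad_y = 2*1*0.8825 = 1.7649
  x_2 = -3.3989 - 0.05*-13.5955 = -2.7191
  y_2 = 0.8825 - 0.05*1.7649 = 0.7942
Step 3: grad_x = 2*2*-2.7191 = -10.8764, grad_y = 2*1*0.7942 = 1.5884
  x_3 = -2.7191 - 0.05*-10.8764 = -2.1753
  y_3 = 0.7942 - 0.05*1.5884 = 0.7148
f(-2.1753, 0.7148) = 2*(-2.1753)^2 + 1*0.7148^2 = 9.9746


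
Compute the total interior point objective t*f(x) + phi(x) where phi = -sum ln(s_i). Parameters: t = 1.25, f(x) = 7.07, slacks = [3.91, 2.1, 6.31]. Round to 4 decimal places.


Step 1: Compute log-barrier.
ln values: [1.3635, 0.7419, 1.8421]
phi = -(1.3635 + 0.7419 + 1.8421) = -3.9476
Step 2: Compute augmented objective.
t*f(x) = 1.25*7.07 = 8.8375
Total = 8.8375 - 3.9476 = 4.8899


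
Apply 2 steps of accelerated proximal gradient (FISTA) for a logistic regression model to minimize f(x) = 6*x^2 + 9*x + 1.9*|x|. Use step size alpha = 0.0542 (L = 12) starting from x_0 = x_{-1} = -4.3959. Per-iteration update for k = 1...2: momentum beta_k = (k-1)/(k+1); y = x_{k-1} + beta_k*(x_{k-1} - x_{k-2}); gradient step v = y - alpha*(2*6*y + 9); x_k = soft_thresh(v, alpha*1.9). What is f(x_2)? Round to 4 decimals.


FISTA on f(x) = 6*x^2 + 9*x + 1.9*|x|
L = 12, alpha = 0.0542
Iteration 1: beta = 0.0, y = -4.3959 + 0.0*(-4.3959 + 4.3959) = -4.3959
  grad(y) = -43.7508, v = y - alpha*grad = -2.0246
  prox(v) = soft_thresh(-2.0246, 0.103) = -1.9216
Iteration 2: beta = 0.3333, y = -1.9216 + 0.3333*(-1.9216 + 4.3959) = -1.0969
  grad(y) = -4.1624, v = y - alpha*grad = -0.8713
  prox(v) = soft_thresh(-0.8713, 0.103) = -0.7683
f(x_2) = 6*(-0.7683)^2 + 9*(-0.7683) + 1.9*|-0.7683| = -1.9133


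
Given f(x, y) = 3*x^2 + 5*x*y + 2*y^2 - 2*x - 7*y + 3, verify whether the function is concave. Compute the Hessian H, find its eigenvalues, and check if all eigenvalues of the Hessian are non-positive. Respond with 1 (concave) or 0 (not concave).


The Hessian of f(x,y) = 3*x^2 + 5*x*y + 2*y^2 - 2*x - 7*y + 3 is:
H = [[6, 5], [5, 4]]
Trace = 6 + 4 = 10
Determinant = 6*4 - (5)^2 = -1
Discriminant = (10)^2 - 4*-1 = 104.0
Eigenvalues: lambda_1 = -0.099, lambda_2 = 10.099
The function is not concave.

0


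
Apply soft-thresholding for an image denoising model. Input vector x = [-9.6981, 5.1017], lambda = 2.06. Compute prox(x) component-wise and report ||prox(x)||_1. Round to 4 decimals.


Soft-thresholding with lambda = 2.06:
prox(-9.6981) = sign(-9.6981)*max(|-9.6981| - 2.06, 0) = -7.6381
prox(5.1017) = sign(5.1017)*max(|5.1017| - 2.06, 0) = 3.0417
prox(x) = [-7.6381, 3.0417]
||prox(x)||_1 = 7.6381 + 3.0417 = 10.6798


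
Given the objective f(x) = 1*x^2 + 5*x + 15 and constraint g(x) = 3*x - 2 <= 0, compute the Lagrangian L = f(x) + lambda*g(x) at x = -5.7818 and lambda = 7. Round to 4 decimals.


Step 1: Evaluate f(x).
f(-5.7818) = 1*(-5.7818)^2 + 5*(-5.7818) + 15 = 19.5202
Step 2: Evaluate g(x).
g(-5.7818) = 3*-5.7818 - 2 = -19.3454
Step 3: Compute Lagrangian.
L = 19.5202 + 7*-19.3454 = -115.8976


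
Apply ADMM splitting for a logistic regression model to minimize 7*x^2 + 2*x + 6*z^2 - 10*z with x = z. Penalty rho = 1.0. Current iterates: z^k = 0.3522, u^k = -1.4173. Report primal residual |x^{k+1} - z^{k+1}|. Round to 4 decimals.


ADMM iteration with rho = 1.0, z^k = 0.3522, u^k = -1.4173
Step 1: x-update.
Minimize 7*x^2 + 2*x + (1.0/2)*(x - 0.3522 - 1.4173)^2
FOC: (2*7 + 1.0)*x = -2 + 1.0*(0.3522 + 1.4173)
x^{k+1} = -0.0154
Step 2: z-update.
Minimize 6*z^2 - 10*z + (1.0/2)*(-0.0154 - z - 1.4173)^2
FOC: (2*6 + 1.0)*z = 10 + 1.0*(-0.0154 - 1.4173)
z^{k+1} = 0.659
Step 3: u-update.
u^{k+1} = -1.4173 - 0.0154 - 0.659 = -2.0917
Step 4: Primal residual = |-0.0154 - 0.659| = 0.6744


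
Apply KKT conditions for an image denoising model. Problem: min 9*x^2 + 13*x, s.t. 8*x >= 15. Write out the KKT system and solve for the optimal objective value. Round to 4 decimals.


Step 1: Try lambda = 0 (constraint inactive).
x_unc = -13/(2*9) = -0.7222
Check: 8*-0.7222 = -5.7776 < 15 -- violated!
Step 2: Constraint must be active: 8*x = 15
x* = 15/8 = 1.875
lambda = (2*9*1.875 + 13)/8 = 5.8438
Step 3: Compute optimal value.
f(x*) = 9*1.875^2 + 13*1.875 = 56.0156


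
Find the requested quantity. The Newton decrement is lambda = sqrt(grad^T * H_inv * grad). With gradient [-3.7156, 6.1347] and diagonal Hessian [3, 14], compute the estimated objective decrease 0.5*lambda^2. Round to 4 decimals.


Step 1: H is diagonal, so H^(-1) * g = [-1.2385, 0.4382].
Step 2: g^T H^(-1) g = sum_i g_i^2 / H_ii
  = (-3.7156)^2/3 + (6.1347)^2/14
  = 4.6019 + 2.6882 = 7.2901
Step 3: Objective decrease = 0.5 * g^T H^(-1) g = 3.645


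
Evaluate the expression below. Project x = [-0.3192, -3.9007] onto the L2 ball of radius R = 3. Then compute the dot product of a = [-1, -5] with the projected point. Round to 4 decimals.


Step 1: Compute ||x|| (intermediates to 6 decimals).
||x|| = sqrt((-0.3192)^2 + (-3.9007)^2) = 3.913739
Step 2: Project.
Since ||x|| > R, scale = R/||x|| = 3/3.913739 = 0.76653, proj(x) = scale * x
proj(x) = [-0.244676, -2.990004]
Step 3: Dot product.
a^T * proj(x) = -1*(-0.244676) - 5*(-2.990004) = 15.1947


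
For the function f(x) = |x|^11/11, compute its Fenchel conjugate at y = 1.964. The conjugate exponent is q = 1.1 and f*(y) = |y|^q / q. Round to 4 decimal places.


The conjugate exponent q satisfies 1/p + 1/q = 1.
p = 11, so q = 11/(11 - 1) = 1.1
|y|^q = 1.964^1.1 = 2.1011
f*(1.964) = 2.1011 / 1.1 = 1.9101


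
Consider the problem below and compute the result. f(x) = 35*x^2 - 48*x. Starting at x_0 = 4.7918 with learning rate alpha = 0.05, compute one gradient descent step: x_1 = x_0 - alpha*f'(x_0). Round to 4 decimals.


We compute the gradient at x_0 and apply the update.
f'(x) = 70*x - 48
f'(4.7918) = 70*4.7918 - 48 = 287.426
x_1 = 4.7918 - 0.05*287.426 = -9.5795


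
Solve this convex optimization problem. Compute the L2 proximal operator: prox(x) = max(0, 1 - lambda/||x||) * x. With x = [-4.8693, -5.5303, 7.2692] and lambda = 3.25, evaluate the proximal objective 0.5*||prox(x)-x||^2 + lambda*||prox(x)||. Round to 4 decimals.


Step 1: Compute ||x||.
||x|| = 10.3506
Step 2: Compute scaling factor.
scale = max(0, 1 - 3.25/10.3506) = 0.686
Step 3: prox(x) = [-3.3404, -3.7938, 4.9867]
||prox(x)|| = 7.1006
Step 4: Proximal objective.
0.5*||prox-x||^2 = 5.2813
lambda*||prox|| = 23.077
Total = 28.3583


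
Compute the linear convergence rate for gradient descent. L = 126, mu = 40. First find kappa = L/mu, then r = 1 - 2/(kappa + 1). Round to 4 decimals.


Step 1: Compute the condition number.
kappa = L/mu = 126/40 = 3.15
Step 2: Compute the convergence rate.
r = 1 - 2/(kappa + 1) = 1 - 2*mu/(L + mu) = (L - mu)/(L + mu) = 86/166 = 0.5181


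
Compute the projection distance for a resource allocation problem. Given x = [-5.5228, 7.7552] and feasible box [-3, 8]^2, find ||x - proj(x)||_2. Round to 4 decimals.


Project each component onto [-3, 8].
clip(-5.5228) = -3.0, clip(7.7552) = 7.7552
Projection = [-3.0, 7.7552]
Squared diffs: [6.3645, 0.0]
Distance = sqrt(6.3645) = 2.5228


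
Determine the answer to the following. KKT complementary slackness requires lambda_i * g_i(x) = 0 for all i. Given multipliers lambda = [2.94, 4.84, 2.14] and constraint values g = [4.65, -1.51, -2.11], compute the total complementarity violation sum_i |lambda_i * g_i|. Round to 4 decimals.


KKT complementary slackness check:
lambda_1 * g_1 = 2.94 * 4.65 = 13.671
lambda_2 * g_2 = 4.84 * -1.51 = -7.3084
lambda_3 * g_3 = 2.14 * -2.11 = -4.5154
Total violation = 13.671 + 7.3084 + 4.5154 = 25.4948


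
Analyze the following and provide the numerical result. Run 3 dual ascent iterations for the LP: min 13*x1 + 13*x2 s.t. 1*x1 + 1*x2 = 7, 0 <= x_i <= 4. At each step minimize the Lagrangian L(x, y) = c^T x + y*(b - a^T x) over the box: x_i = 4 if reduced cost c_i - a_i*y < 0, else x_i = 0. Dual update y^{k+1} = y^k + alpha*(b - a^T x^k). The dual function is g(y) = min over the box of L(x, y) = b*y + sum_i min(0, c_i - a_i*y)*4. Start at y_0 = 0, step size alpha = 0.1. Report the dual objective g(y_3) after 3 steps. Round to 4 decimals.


Dual ascent for LP: min 13*x1 + 13*x2, 1*x1 + 1*x2 = 7, 0 <= x_i <= 4
Step 1: y^k = 0.0, reduced costs: (13.0, 13.0)
  x^k = (0.0, 0.0), subgradient = b - a^T x = 7.0
  y^{k+1} = 0.0 + 0.1*7.0 = 0.7
Step 2: y^k = 0.7, reduced costs: (12.3, 12.3)
  x^k = (0.0, 0.0), subgradient = b - a^T x = 7.0
  y^{k+1} = 0.7 + 0.1*7.0 = 1.4
Step 3: y^k = 1.4, reduced costs: (11.6, 11.6)
  x^k = (0.0, 0.0), subgradient = b - a^T x = 7.0
  y^{k+1} = 1.4 + 0.1*7.0 = 2.1
Dual objective at y_3 = 2.1: reduced costs (10.9, 10.9), box minimizer x = (0.0, 0.0)
g(y_3) = b*y + (c1 - a1*y)*x1 + (c2 - a2*y)*x2 = 7*2.1 + 10.9*0.0 + 10.9*0.0 = 14.7 + 0.0 + 0.0 = 14.7


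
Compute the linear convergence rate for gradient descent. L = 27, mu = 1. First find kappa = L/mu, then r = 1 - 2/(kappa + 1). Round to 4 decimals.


Step 1: Compute the condition number.
kappa = L/mu = 27/1 = 27.0
Step 2: Compute the convergence rate.
r = 1 - 2/(kappa + 1) = 1 - 2*mu/(L + mu) = (L - mu)/(L + mu) = 26/28 = 0.9286


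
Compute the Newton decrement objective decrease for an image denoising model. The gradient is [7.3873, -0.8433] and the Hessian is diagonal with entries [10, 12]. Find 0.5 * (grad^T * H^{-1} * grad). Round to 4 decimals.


Step 1: H is diagonal, so H^(-1) * g = [0.7387, -0.0703].
Step 2: g^T H^(-1) g = sum_i g_i^2 / H_ii
  = (7.3873)^2/10 + (-0.8433)^2/12
  = 5.4572 + 0.0593 = 5.5165
Step 3: Objective decrease = 0.5 * g^T H^(-1) g = 2.7582


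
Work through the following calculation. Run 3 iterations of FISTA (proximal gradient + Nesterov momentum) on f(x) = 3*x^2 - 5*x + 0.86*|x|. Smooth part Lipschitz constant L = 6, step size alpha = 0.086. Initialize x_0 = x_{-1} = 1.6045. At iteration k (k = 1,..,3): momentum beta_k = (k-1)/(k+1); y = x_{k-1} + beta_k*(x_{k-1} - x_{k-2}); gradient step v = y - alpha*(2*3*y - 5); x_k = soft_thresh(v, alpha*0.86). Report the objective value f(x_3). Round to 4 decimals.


FISTA on f(x) = 3*x^2 - 5*x + 0.86*|x|
L = 6, alpha = 0.086
Iteration 1: beta = 0.0, y = 1.6045 + 0.0*(1.6045 - 1.6045) = 1.6045
  grad(y) = 4.627, v = y - alpha*grad = 1.2066
  prox(v) = soft_thresh(1.2066, 0.074) = 1.1326
Iteration 2: beta = 0.3333, y = 1.1326 + 0.3333*(1.1326 - 1.6045) = 0.9753
  grad(y) = 0.8519, v = y - alpha*grad = 0.9021
  prox(v) = soft_thresh(0.9021, 0.074) = 0.8281
Iteration 3: beta = 0.5, y = 0.8281 + 0.5*(0.8281 - 1.1326) = 0.6758
  grad(y) = -0.945, v = y - alpha*grad = 0.7571
  prox(v) = soft_thresh(0.7571, 0.074) = 0.6831
f(x_3) = 3*0.6831^2 - 5*0.6831 + 0.86*|0.6831| = -1.4282


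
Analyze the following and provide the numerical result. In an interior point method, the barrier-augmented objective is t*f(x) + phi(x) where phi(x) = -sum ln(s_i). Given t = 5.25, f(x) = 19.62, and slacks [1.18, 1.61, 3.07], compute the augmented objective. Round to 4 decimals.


Step 1: Compute log-barrier.
ln values: [0.1655, 0.4762, 1.1217]
phi = -(0.1655 + 0.4762 + 1.1217) = -1.7634
Step 2: Compute augmented objective.
t*f(x) = 5.25*19.62 = 103.005
Total = 103.005 - 1.7634 = 101.2416


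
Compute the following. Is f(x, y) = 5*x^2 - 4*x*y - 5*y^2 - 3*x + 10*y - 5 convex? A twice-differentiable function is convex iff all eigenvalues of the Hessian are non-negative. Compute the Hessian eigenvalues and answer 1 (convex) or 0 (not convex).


The Hessian of f(x,y) = 5*x^2 - 4*x*y - 5*y^2 - 3*x + 10*y - 5 is:
H = [[10, -4], [-4, -10]]
Trace = 10 - 10 = 0
Determinant = 10*-10 - (-4)^2 = -116
Discriminant = (0)^2 - 4*-116 = 464.0
Eigenvalues: lambda_1 = -10.7703, lambda_2 = 10.7703
The function is not convex.

0


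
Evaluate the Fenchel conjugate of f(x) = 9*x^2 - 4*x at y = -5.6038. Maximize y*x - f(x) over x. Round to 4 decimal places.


f*(y) = sup_x {y*x - a*x^2 - b*x} = sup_x {(y-b)*x - a*x^2}
FOC: (y - b) - 2a*x = 0 => x* = (y - b)/(2a)
x* = (-5.6038 + 4)/(2*9) = -0.0891
f*(-5.6038) = (y-b)^2/(4a) = (-5.6038 + 4)^2/(4*9)
= 2.5722/36 = 0.0714


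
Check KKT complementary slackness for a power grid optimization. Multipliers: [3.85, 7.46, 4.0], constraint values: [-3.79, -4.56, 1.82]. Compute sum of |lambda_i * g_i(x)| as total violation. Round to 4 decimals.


KKT complementary slackness check:
lambda_1 * g_1 = 3.85 * -3.79 = -14.5915
lambda_2 * g_2 = 7.46 * -4.56 = -34.0176
lambda_3 * g_3 = 4.0 * 1.82 = 7.28
Total violation = 14.5915 + 34.0176 + 7.28 = 55.8891


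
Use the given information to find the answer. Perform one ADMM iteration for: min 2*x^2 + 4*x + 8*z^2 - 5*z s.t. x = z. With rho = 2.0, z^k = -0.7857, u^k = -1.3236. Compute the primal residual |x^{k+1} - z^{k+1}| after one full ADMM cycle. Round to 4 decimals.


ADMM iteration with rho = 2.0, z^k = -0.7857, u^k = -1.3236
Step 1: x-update.
Minimize 2*x^2 + 4*x + (2.0/2)*(x + 0.7857 - 1.3236)^2
FOC: (2*2 + 2.0)*x = -4 + 2.0*(-0.7857 + 1.3236)
x^{k+1} = -0.4874
Step 2: z-update.
Minimize 8*z^2 - 5*z + (2.0/2)*(-0.4874 - z - 1.3236)^2
FOC: (2*8 + 2.0)*z = 5 + 2.0*(-0.4874 - 1.3236)
z^{k+1} = 0.0766
Step 3: u-update.
u^{k+1} = -1.3236 - 0.4874 - 0.0766 = -1.8875
Step 4: Primal residual = |-0.4874 - 0.0766| = 0.5639


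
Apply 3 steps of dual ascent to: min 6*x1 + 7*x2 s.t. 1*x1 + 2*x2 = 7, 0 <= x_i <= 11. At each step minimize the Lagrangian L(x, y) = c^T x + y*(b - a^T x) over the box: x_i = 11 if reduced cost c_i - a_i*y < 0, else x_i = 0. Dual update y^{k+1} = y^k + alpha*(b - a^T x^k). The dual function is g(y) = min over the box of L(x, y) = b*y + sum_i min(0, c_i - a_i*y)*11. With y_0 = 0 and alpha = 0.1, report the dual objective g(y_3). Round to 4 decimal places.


Dual ascent for LP: min 6*x1 + 7*x2, 1*x1 + 2*x2 = 7, 0 <= x_i <= 11
Step 1: y^k = 0.0, reduced costs: (6.0, 7.0)
  x^k = (0.0, 0.0), subgradient = b - a^T x = 7.0
  y^{k+1} = 0.0 + 0.1*7.0 = 0.7
Step 2: y^k = 0.7, reduced costs: (5.3, 5.6)
  x^k = (0.0, 0.0), subgradient = b - a^T x = 7.0
  y^{k+1} = 0.7 + 0.1*7.0 = 1.4
Step 3: y^k = 1.4, reduced costs: (4.6, 4.2)
  x^k = (0.0, 0.0), subgradient = b - a^T x = 7.0
  y^{k+1} = 1.4 + 0.1*7.0 = 2.1
Dual objective at y_3 = 2.1: reduced costs (3.9, 2.8), box minimizer x = (0.0, 0.0)
g(y_3) = b*y + (c1 - a1*y)*x1 + (c2 - a2*y)*x2 = 7*2.1 + 3.9*0.0 + 2.8*0.0 = 14.7 + 0.0 + 0.0 = 14.7


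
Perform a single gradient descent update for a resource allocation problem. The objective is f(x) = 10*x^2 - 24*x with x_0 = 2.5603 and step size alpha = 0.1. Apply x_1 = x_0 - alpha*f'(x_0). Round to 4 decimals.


We compute the gradient at x_0 and apply the update.
f'(x) = 20*x - 24
f'(2.5603) = 20*2.5603 - 24 = 27.206
x_1 = 2.5603 - 0.1*27.206 = -0.1603


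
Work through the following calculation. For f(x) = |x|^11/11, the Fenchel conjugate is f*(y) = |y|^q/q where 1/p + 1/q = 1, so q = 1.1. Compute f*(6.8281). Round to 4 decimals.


The conjugate exponent q satisfies 1/p + 1/q = 1.
p = 11, so q = 11/(11 - 1) = 1.1
|y|^q = 6.8281^1.1 = 8.2743
f*(6.8281) = 8.2743 / 1.1 = 7.5221


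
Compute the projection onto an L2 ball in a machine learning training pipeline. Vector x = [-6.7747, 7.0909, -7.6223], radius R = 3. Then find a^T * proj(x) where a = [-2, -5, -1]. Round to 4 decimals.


Step 1: Compute ||x|| (intermediates to 6 decimals).
||x|| = sqrt((-6.7747)^2 + 7.0909^2 + (-7.6223)^2) = 12.420824
Step 2: Project.
Since ||x|| > R, scale = R/||x|| = 3/12.420824 = 0.24153, proj(x) = scale * x
proj(x) = [-1.636293, 1.712665, -1.841014]
Step 3: Dot product.
a^T * proj(x) = -2*(-1.636293) - 5*1.712665 - 1*(-1.841014) = -3.4497


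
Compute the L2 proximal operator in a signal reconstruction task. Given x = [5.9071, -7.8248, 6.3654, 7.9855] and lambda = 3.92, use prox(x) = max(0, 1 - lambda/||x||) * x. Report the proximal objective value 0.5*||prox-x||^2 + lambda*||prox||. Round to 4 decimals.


Step 1: Compute ||x||.
||x|| = 14.1565
Step 2: Compute scaling factor.
scale = max(0, 1 - 3.92/14.1565) = 0.7231
Step 3: prox(x) = [4.2714, -5.6581, 4.6028, 5.7743]
||prox(x)|| = 10.2365
Step 4: Proximal objective.
0.5*||prox-x||^2 = 7.6832
lambda*||prox|| = 40.1271
Total = 47.8105


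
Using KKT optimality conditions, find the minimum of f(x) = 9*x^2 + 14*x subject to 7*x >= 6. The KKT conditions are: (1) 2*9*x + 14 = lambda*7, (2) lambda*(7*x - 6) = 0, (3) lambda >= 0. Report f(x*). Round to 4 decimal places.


Step 1: Try lambda = 0 (constraint inactive).
x_unc = -14/(2*9) = -0.7778
Check: 7*-0.7778 = -5.4446 < 6 -- violated!
Step 2: Constraint must be active: 7*x = 6
x* = 6/7 = 0.8571 (rounded; the exact value 6/7 is used below)
lambda = (2*9*(6/7) + 14)/7 = 4.2041
Step 3: Compute optimal value.
f(x*) = 9*(6/7)^2 + 14*(6/7) = 18.6122


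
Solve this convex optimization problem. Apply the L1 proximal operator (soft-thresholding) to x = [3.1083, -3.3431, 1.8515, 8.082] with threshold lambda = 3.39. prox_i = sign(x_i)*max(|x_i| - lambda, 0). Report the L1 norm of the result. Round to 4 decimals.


Soft-thresholding with lambda = 3.39:
prox(3.1083) = sign(3.1083)*max(|3.1083| - 3.39, 0) = 0.0
prox(-3.3431) = sign(-3.3431)*max(|-3.3431| - 3.39, 0) = 0.0
prox(1.8515) = sign(1.8515)*max(|1.8515| - 3.39, 0) = 0.0
prox(8.082) = sign(8.082)*max(|8.082| - 3.39, 0) = 4.692
prox(x) = [0.0, 0.0, 0.0, 4.692]
||prox(x)||_1 = 0.0 + 0.0 + 0.0 + 4.692 = 4.692


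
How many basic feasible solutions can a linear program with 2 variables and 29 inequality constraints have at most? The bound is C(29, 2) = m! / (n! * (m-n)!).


Each vertex corresponds to some choice of n active constraints out of m, so the number of vertices is at most C(m, n) = m! / (n!(m-n)!).
m = 29, n = 2
Numerator: 29 * 28
Denominator: 2! = 2
C(29, 2) = 406


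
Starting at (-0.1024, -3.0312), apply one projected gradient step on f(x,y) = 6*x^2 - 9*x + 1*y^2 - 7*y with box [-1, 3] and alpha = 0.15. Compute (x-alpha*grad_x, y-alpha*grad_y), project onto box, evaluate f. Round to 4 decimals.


Step 1: Compute gradient at (-0.1024, -3.0312).
grad_x = 2*6*-0.1024 - 9 = -10.2288
grad_y = 2*1*-3.0312 - 7 = -13.0624
Step 2: Gradient step.
x_raw = -0.1024 - 0.15*-10.2288 = 1.4319
y_raw = -3.0312 - 0.15*-13.0624 = -1.0718
Step 3: Project onto [-1, 3].
x_proj = clip(1.4319) = 1.4319
y_proj = clip(-1.0718) = -1.0
Step 4: Evaluate f.
f(1.4319, -1.0) = 7.4151


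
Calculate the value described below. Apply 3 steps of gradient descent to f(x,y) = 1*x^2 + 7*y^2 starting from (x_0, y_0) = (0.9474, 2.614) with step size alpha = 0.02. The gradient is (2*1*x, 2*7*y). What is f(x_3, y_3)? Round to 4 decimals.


Gradient descent on f(x,y) = 1*x^2 + 7*y^2.
Starting point: (0.9474, 2.614), alpha = 0.02
Step 1: grad_x = 2*1*0.9474 = 1.8948, grad_y = 2*7*2.614 = 36.596
  x_1 = 0.9474 - 0.02*1.8948 = 0.9095
  y_1 = 2.614 - 0.02*36.596 = 1.8821
Step 2: grad_x = 2*1*0.9095 = 1.819, grad_y = 2*7*1.8821 = 26.3491
  x_2 = 0.9095 - 0.02*1.819 = 0.8731
  y_2 = 1.8821 - 0.02*26.3491 = 1.3551
Step 3: grad_x = 2*1*0.8731 = 1.7462, grad_y = 2*7*1.3551 = 18.9714
  x_3 = 0.8731 - 0.02*1.7462 = 0.8382
  y_3 = 1.3551 - 0.02*18.9714 = 0.9757
f(0.8382, 0.9757) = 1*0.8382^2 + 7*0.9757^2 = 7.3661


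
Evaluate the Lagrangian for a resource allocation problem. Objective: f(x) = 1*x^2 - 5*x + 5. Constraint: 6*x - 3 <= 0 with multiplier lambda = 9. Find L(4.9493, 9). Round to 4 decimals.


Step 1: Evaluate f(x).
f(4.9493) = 1*4.9493^2 - 5*4.9493 + 5 = 4.7491
Step 2: Evaluate g(x).
g(4.9493) = 6*4.9493 - 3 = 26.6958
Step 3: Compute Lagrangian.
L = 4.7491 + 9*26.6958 = 245.0113


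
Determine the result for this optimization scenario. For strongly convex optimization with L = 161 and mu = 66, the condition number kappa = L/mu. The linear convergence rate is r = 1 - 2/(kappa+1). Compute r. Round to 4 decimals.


Step 1: Compute the condition number.
kappa = L/mu = 161/66 = 2.4394
Step 2: Compute the convergence rate.
r = 1 - 2/(kappa + 1) = 1 - 2*mu/(L + mu) = (L - mu)/(L + mu) = 95/227 = 0.4185


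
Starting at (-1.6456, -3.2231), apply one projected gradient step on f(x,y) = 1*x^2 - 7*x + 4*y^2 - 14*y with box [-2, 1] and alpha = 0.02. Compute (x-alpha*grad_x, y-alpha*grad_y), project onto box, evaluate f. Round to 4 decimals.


Step 1: Compute gradient at (-1.6456, -3.2231).
grad_x = 2*1*-1.6456 - 7 = -10.2912
grad_y = 2*4*-3.2231 - 14 = -39.7848
Step 2: Gradient step.
x_raw = -1.6456 - 0.02*-10.2912 = -1.4398
y_raw = -3.2231 - 0.02*-39.7848 = -2.4274
Step 3: Project onto [-2, 1].
x_proj = clip(-1.4398) = -1.4398
y_proj = clip(-2.4274) = -2.0
Step 4: Evaluate f.
f(-1.4398, -2.0) = 56.1514


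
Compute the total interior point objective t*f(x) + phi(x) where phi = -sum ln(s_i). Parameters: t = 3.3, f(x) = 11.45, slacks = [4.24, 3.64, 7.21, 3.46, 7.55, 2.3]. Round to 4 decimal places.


Step 1: Compute log-barrier.
ln values: [1.4446, 1.292, 1.9755, 1.2413, 2.0215, 0.8329]
phi = -(1.4446 + 1.292 + 1.9755 + 1.2413 + 2.0215 + 0.8329) = -8.8077
Step 2: Compute augmented objective.
t*f(x) = 3.3*11.45 = 37.785
Total = 37.785 - 8.8077 = 28.9773


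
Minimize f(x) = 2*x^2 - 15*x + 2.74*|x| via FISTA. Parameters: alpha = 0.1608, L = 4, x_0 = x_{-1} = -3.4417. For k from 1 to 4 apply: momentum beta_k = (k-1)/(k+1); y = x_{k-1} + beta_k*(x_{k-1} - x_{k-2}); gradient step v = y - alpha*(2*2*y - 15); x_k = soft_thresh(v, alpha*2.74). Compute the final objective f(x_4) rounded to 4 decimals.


FISTA on f(x) = 2*x^2 - 15*x + 2.74*|x|
L = 4, alpha = 0.1608
Iteration 1: beta = 0.0, y = -3.4417 + 0.0*(-3.4417 + 3.4417) = -3.4417
  grad(y) = -28.7668, v = y - alpha*grad = 1.184
  prox(v) = soft_thresh(1.184, 0.4406) = 0.7434
Iteration 2: beta = 0.3333, y = 0.7434 + 0.3333*(0.7434 + 3.4417) = 2.1384
  grad(y) = -6.4462, v = y - alpha*grad = 3.175
  prox(v) = soft_thresh(3.175, 0.4406) = 2.7344
Iteration 3: beta = 0.5, y = 2.7344 + 0.5*(2.7344 - 0.7434) = 3.7299
  grad(y) = -0.0804, v = y - alpha*grad = 3.7428
  prox(v) = soft_thresh(3.7428, 0.4406) = 3.3022
Iteration 4: beta = 0.6, y = 3.3022 + 0.6*(3.3022 - 2.7344) = 3.6429
  grad(y) = -0.4283, v = y - alpha*grad = 3.7118
  prox(v) = soft_thresh(3.7118, 0.4406) = 3.2712
f(x_4) = 2*3.2712^2 - 15*3.2712 + 2.74*|3.2712| = -18.7034


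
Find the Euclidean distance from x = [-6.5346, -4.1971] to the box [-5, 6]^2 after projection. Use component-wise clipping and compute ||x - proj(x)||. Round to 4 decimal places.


Project each component onto [-5, 6].
clip(-6.5346) = -5.0, clip(-4.1971) = -4.1971
Projection = [-5.0, -4.1971]
Squared diffs: [2.355, 0.0]
Distance = sqrt(2.355) = 1.5346


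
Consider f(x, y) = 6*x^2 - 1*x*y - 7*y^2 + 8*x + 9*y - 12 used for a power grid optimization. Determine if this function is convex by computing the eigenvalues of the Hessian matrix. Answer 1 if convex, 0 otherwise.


The Hessian of f(x,y) = 6*x^2 - 1*x*y - 7*y^2 + 8*x + 9*y - 12 is:
H = [[12, -1], [-1, -14]]
Trace = 12 - 14 = -2
Determinant = 12*-14 - (-1)^2 = -169
Discriminant = (-2)^2 - 4*-169 = 680.0
Eigenvalues: lambda_1 = -14.0384, lambda_2 = 12.0384
The function is not convex.

0


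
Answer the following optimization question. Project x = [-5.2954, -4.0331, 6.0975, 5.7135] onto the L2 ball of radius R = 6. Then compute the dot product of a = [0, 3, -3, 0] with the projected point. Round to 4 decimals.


Step 1: Compute ||x|| (intermediates to 6 decimals).
||x|| = sqrt((-5.2954)^2 + (-4.0331)^2 + 6.0975^2 + 5.7135^2) = 10.683199
Step 2: Project.
Since ||x|| > R, scale = R/||x|| = 6/10.683199 = 0.56163, proj(x) = scale * x
proj(x) = [-2.974056, -2.26511, 3.424539, 3.208873]
Step 3: Dot product.
a^T * proj(x) = 0*(-2.974056) + 3*(-2.26511) - 3*3.424539 + 0*3.208873 = -17.0689
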